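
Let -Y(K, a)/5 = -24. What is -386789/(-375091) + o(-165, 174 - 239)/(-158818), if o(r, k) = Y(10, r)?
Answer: 30692022241/29785601219 ≈ 1.0304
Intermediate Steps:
Y(K, a) = 120 (Y(K, a) = -5*(-24) = 120)
o(r, k) = 120
-386789/(-375091) + o(-165, 174 - 239)/(-158818) = -386789/(-375091) + 120/(-158818) = -386789*(-1/375091) + 120*(-1/158818) = 386789/375091 - 60/79409 = 30692022241/29785601219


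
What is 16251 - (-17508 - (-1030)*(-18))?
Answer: 52299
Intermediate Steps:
16251 - (-17508 - (-1030)*(-18)) = 16251 - (-17508 - 1*18540) = 16251 - (-17508 - 18540) = 16251 - 1*(-36048) = 16251 + 36048 = 52299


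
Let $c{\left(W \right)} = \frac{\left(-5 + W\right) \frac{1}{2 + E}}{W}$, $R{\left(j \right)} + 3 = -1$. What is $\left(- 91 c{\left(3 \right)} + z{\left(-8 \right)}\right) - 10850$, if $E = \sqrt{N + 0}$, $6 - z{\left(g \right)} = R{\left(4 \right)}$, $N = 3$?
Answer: $- \frac{32156}{3} - \frac{182 \sqrt{3}}{3} \approx -10824.0$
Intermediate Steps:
$R{\left(j \right)} = -4$ ($R{\left(j \right)} = -3 - 1 = -4$)
$z{\left(g \right)} = 10$ ($z{\left(g \right)} = 6 - -4 = 6 + 4 = 10$)
$E = \sqrt{3}$ ($E = \sqrt{3 + 0} = \sqrt{3} \approx 1.732$)
$c{\left(W \right)} = \frac{-5 + W}{W \left(2 + \sqrt{3}\right)}$ ($c{\left(W \right)} = \frac{\left(-5 + W\right) \frac{1}{2 + \sqrt{3}}}{W} = \frac{\frac{1}{2 + \sqrt{3}} \left(-5 + W\right)}{W} = \frac{-5 + W}{W \left(2 + \sqrt{3}\right)}$)
$\left(- 91 c{\left(3 \right)} + z{\left(-8 \right)}\right) - 10850 = \left(- 91 \frac{-5 + 3}{3 \left(2 + \sqrt{3}\right)} + 10\right) - 10850 = \left(- 91 \cdot \frac{1}{3} \frac{1}{2 + \sqrt{3}} \left(-2\right) + 10\right) - 10850 = \left(- 91 \left(- \frac{2}{3 \left(2 + \sqrt{3}\right)}\right) + 10\right) - 10850 = \left(\frac{182}{3 \left(2 + \sqrt{3}\right)} + 10\right) - 10850 = \left(10 + \frac{182}{3 \left(2 + \sqrt{3}\right)}\right) - 10850 = -10840 + \frac{182}{3 \left(2 + \sqrt{3}\right)}$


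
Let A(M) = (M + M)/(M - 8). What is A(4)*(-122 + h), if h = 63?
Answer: 118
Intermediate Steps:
A(M) = 2*M/(-8 + M) (A(M) = (2*M)/(-8 + M) = 2*M/(-8 + M))
A(4)*(-122 + h) = (2*4/(-8 + 4))*(-122 + 63) = (2*4/(-4))*(-59) = (2*4*(-¼))*(-59) = -2*(-59) = 118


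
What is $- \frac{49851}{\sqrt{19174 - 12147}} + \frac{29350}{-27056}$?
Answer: $- \frac{14675}{13528} - \frac{49851 \sqrt{7027}}{7027} \approx -595.77$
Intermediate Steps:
$- \frac{49851}{\sqrt{19174 - 12147}} + \frac{29350}{-27056} = - \frac{49851}{\sqrt{7027}} + 29350 \left(- \frac{1}{27056}\right) = - 49851 \frac{\sqrt{7027}}{7027} - \frac{14675}{13528} = - \frac{49851 \sqrt{7027}}{7027} - \frac{14675}{13528} = - \frac{14675}{13528} - \frac{49851 \sqrt{7027}}{7027}$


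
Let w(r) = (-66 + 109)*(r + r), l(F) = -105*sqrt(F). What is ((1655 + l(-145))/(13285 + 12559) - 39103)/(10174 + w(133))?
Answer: -336858759/186180176 - 5*I*sqrt(145)/26597168 ≈ -1.8093 - 2.2637e-6*I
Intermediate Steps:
w(r) = 86*r (w(r) = 43*(2*r) = 86*r)
((1655 + l(-145))/(13285 + 12559) - 39103)/(10174 + w(133)) = ((1655 - 105*I*sqrt(145))/(13285 + 12559) - 39103)/(10174 + 86*133) = ((1655 - 105*I*sqrt(145))/25844 - 39103)/(10174 + 11438) = ((1655 - 105*I*sqrt(145))*(1/25844) - 39103)/21612 = ((1655/25844 - 15*I*sqrt(145)/3692) - 39103)*(1/21612) = (-1010576277/25844 - 15*I*sqrt(145)/3692)*(1/21612) = -336858759/186180176 - 5*I*sqrt(145)/26597168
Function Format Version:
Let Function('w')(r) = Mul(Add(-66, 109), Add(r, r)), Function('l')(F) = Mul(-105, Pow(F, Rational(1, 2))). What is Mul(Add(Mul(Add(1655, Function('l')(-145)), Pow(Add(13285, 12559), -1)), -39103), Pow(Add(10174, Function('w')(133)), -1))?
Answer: Add(Rational(-336858759, 186180176), Mul(Rational(-5, 26597168), I, Pow(145, Rational(1, 2)))) ≈ Add(-1.8093, Mul(-2.2637e-6, I))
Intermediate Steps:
Function('w')(r) = Mul(86, r) (Function('w')(r) = Mul(43, Mul(2, r)) = Mul(86, r))
Mul(Add(Mul(Add(1655, Function('l')(-145)), Pow(Add(13285, 12559), -1)), -39103), Pow(Add(10174, Function('w')(133)), -1)) = Mul(Add(Mul(Add(1655, Mul(-105, Pow(-145, Rational(1, 2)))), Pow(Add(13285, 12559), -1)), -39103), Pow(Add(10174, Mul(86, 133)), -1)) = Mul(Add(Mul(Add(1655, Mul(-105, Mul(I, Pow(145, Rational(1, 2))))), Pow(25844, -1)), -39103), Pow(Add(10174, 11438), -1)) = Mul(Add(Mul(Add(1655, Mul(-105, I, Pow(145, Rational(1, 2)))), Rational(1, 25844)), -39103), Pow(21612, -1)) = Mul(Add(Add(Rational(1655, 25844), Mul(Rational(-15, 3692), I, Pow(145, Rational(1, 2)))), -39103), Rational(1, 21612)) = Mul(Add(Rational(-1010576277, 25844), Mul(Rational(-15, 3692), I, Pow(145, Rational(1, 2)))), Rational(1, 21612)) = Add(Rational(-336858759, 186180176), Mul(Rational(-5, 26597168), I, Pow(145, Rational(1, 2))))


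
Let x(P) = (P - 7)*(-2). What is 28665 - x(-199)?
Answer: 28253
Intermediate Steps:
x(P) = 14 - 2*P (x(P) = (-7 + P)*(-2) = 14 - 2*P)
28665 - x(-199) = 28665 - (14 - 2*(-199)) = 28665 - (14 + 398) = 28665 - 1*412 = 28665 - 412 = 28253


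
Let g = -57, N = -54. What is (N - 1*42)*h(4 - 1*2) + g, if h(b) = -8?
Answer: 711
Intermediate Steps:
(N - 1*42)*h(4 - 1*2) + g = (-54 - 1*42)*(-8) - 57 = (-54 - 42)*(-8) - 57 = -96*(-8) - 57 = 768 - 57 = 711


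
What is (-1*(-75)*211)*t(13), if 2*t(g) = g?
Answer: 205725/2 ≈ 1.0286e+5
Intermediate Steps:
t(g) = g/2
(-1*(-75)*211)*t(13) = (-1*(-75)*211)*((1/2)*13) = (75*211)*(13/2) = 15825*(13/2) = 205725/2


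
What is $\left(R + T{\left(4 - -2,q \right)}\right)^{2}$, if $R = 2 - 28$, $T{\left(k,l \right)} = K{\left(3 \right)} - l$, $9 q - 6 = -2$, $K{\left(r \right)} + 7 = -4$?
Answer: $\frac{113569}{81} \approx 1402.1$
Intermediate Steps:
$K{\left(r \right)} = -11$ ($K{\left(r \right)} = -7 - 4 = -11$)
$q = \frac{4}{9}$ ($q = \frac{2}{3} + \frac{1}{9} \left(-2\right) = \frac{2}{3} - \frac{2}{9} = \frac{4}{9} \approx 0.44444$)
$T{\left(k,l \right)} = -11 - l$
$R = -26$ ($R = 2 - 28 = -26$)
$\left(R + T{\left(4 - -2,q \right)}\right)^{2} = \left(-26 - \frac{103}{9}\right)^{2} = \left(- \frac{337}{9}\right)^{2} = \frac{113569}{81}$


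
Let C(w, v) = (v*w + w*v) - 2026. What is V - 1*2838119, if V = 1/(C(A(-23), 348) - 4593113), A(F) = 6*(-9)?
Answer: -13148219168038/4632723 ≈ -2.8381e+6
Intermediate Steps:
A(F) = -54
C(w, v) = -2026 + 2*v*w (C(w, v) = (v*w + v*w) - 2026 = 2*v*w - 2026 = -2026 + 2*v*w)
V = -1/4632723 (V = 1/((-2026 + 2*348*(-54)) - 4593113) = 1/((-2026 - 37584) - 4593113) = 1/(-39610 - 4593113) = 1/(-4632723) = -1/4632723 ≈ -2.1586e-7)
V - 1*2838119 = -1/4632723 - 1*2838119 = -1/4632723 - 2838119 = -13148219168038/4632723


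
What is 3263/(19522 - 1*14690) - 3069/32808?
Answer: 3842629/6605344 ≈ 0.58175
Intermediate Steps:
3263/(19522 - 1*14690) - 3069/32808 = 3263/(19522 - 14690) - 3069*1/32808 = 3263/4832 - 1023/10936 = 3842629/6605344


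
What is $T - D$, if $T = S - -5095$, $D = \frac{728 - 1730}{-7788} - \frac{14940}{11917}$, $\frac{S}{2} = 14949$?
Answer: $\frac{541298434119}{15468266} \approx 34994.0$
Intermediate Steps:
$S = 29898$ ($S = 2 \cdot 14949 = 29898$)
$D = - \frac{17401981}{15468266}$ ($D = \left(728 - 1730\right) \left(- \frac{1}{7788}\right) - \frac{14940}{11917} = \left(-1002\right) \left(- \frac{1}{7788}\right) - \frac{14940}{11917} = \frac{167}{1298} - \frac{14940}{11917} = - \frac{17401981}{15468266} \approx -1.125$)
$T = 34993$ ($T = 29898 - -5095 = 29898 + 5095 = 34993$)
$T - D = 34993 - - \frac{17401981}{15468266} = 34993 + \frac{17401981}{15468266} = \frac{541298434119}{15468266}$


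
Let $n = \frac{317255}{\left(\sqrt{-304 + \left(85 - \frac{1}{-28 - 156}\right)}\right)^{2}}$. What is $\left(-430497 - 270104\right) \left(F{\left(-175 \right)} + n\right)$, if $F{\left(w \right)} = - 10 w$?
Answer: $- \frac{1701245587866}{8059} \approx -2.111 \cdot 10^{8}$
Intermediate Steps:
$n = - \frac{11674984}{8059}$ ($n = \frac{317255}{\left(\sqrt{-304 + \left(85 - \frac{1}{-184}\right)}\right)^{2}} = \frac{317255}{\left(\sqrt{-304 + \left(85 - - \frac{1}{184}\right)}\right)^{2}} = \frac{317255}{\left(\sqrt{-304 + \left(85 + \frac{1}{184}\right)}\right)^{2}} = \frac{317255}{\left(\sqrt{-304 + \frac{15641}{184}}\right)^{2}} = \frac{317255}{\left(\sqrt{- \frac{40295}{184}}\right)^{2}} = \frac{317255}{\left(\frac{i \sqrt{1853570}}{92}\right)^{2}} = \frac{317255}{- \frac{40295}{184}} = 317255 \left(- \frac{184}{40295}\right) = - \frac{11674984}{8059} \approx -1448.7$)
$\left(-430497 - 270104\right) \left(F{\left(-175 \right)} + n\right) = \left(-430497 - 270104\right) \left(\left(-10\right) \left(-175\right) - \frac{11674984}{8059}\right) = - 700601 \left(1750 - \frac{11674984}{8059}\right) = \left(-700601\right) \frac{2428266}{8059} = - \frac{1701245587866}{8059}$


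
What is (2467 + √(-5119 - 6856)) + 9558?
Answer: 12025 + 5*I*√479 ≈ 12025.0 + 109.43*I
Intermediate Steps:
(2467 + √(-5119 - 6856)) + 9558 = (2467 + √(-11975)) + 9558 = (2467 + 5*I*√479) + 9558 = 12025 + 5*I*√479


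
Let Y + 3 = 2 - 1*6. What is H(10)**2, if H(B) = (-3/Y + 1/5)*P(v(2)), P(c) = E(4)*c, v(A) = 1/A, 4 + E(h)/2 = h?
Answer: 0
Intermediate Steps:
E(h) = -8 + 2*h
v(A) = 1/A
Y = -7 (Y = -3 + (2 - 1*6) = -3 + (2 - 6) = -3 - 4 = -7)
P(c) = 0 (P(c) = (-8 + 2*4)*c = (-8 + 8)*c = 0*c = 0)
H(B) = 0 (H(B) = (-3/(-7) + 1/5)*0 = (-3*(-1/7) + 1*(1/5))*0 = (3/7 + 1/5)*0 = (22/35)*0 = 0)
H(10)**2 = 0**2 = 0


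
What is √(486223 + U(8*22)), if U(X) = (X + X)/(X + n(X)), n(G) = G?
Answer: 4*√30389 ≈ 697.30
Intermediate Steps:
U(X) = 1 (U(X) = (X + X)/(X + X) = (2*X)/((2*X)) = (2*X)*(1/(2*X)) = 1)
√(486223 + U(8*22)) = √(486223 + 1) = √486224 = 4*√30389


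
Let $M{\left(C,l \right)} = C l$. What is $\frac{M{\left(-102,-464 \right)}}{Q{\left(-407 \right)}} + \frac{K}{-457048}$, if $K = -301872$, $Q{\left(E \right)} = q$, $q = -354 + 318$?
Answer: $- \frac{225211462}{171393} \approx -1314.0$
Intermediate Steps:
$q = -36$
$Q{\left(E \right)} = -36$
$\frac{M{\left(-102,-464 \right)}}{Q{\left(-407 \right)}} + \frac{K}{-457048} = \frac{\left(-102\right) \left(-464\right)}{-36} - \frac{301872}{-457048} = 47328 \left(- \frac{1}{36}\right) - - \frac{37734}{57131} = - \frac{3944}{3} + \frac{37734}{57131} = - \frac{225211462}{171393}$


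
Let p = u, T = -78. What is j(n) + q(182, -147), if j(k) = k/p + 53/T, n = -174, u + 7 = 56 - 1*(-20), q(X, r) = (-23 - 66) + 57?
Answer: -63151/1794 ≈ -35.201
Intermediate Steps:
q(X, r) = -32 (q(X, r) = -89 + 57 = -32)
u = 69 (u = -7 + (56 - 1*(-20)) = -7 + (56 + 20) = -7 + 76 = 69)
p = 69
j(k) = -53/78 + k/69 (j(k) = k/69 + 53/(-78) = k*(1/69) + 53*(-1/78) = k/69 - 53/78 = -53/78 + k/69)
j(n) + q(182, -147) = (-53/78 + (1/69)*(-174)) - 32 = (-53/78 - 58/23) - 32 = -5743/1794 - 32 = -63151/1794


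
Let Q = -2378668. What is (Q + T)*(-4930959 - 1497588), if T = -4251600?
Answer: 42622989460596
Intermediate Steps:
(Q + T)*(-4930959 - 1497588) = (-2378668 - 4251600)*(-4930959 - 1497588) = -6630268*(-6428547) = 42622989460596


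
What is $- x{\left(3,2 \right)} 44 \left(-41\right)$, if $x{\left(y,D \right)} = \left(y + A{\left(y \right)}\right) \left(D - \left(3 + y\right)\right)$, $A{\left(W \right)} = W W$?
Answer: $-86592$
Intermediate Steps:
$A{\left(W \right)} = W^{2}$
$x{\left(y,D \right)} = \left(y + y^{2}\right) \left(-3 + D - y\right)$ ($x{\left(y,D \right)} = \left(y + y^{2}\right) \left(D - \left(3 + y\right)\right) = \left(y + y^{2}\right) \left(-3 + D - y\right)$)
$- x{\left(3,2 \right)} 44 \left(-41\right) = - 3 \left(-3 + 2 - 3^{2} - 12 + 2 \cdot 3\right) 44 \left(-41\right) = - 3 \left(-3 + 2 - 9 - 12 + 6\right) 44 \left(-41\right) = - 3 \left(-16\right) 44 \left(-41\right) = - \left(-48\right) 44 \left(-41\right) = - \left(-2112\right) \left(-41\right) = \left(-1\right) 86592 = -86592$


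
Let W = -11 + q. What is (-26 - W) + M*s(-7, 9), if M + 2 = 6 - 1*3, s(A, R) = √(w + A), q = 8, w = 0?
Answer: -23 + I*√7 ≈ -23.0 + 2.6458*I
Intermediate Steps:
W = -3 (W = -11 + 8 = -3)
s(A, R) = √A (s(A, R) = √(0 + A) = √A)
M = 1 (M = -2 + (6 - 1*3) = -2 + (6 - 3) = -2 + 3 = 1)
(-26 - W) + M*s(-7, 9) = (-26 - 1*(-3)) + 1*√(-7) = (-26 + 3) + 1*(I*√7) = -23 + I*√7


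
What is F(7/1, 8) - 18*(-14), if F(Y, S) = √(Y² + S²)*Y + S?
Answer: 260 + 7*√113 ≈ 334.41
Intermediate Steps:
F(Y, S) = S + Y*√(S² + Y²) (F(Y, S) = √(S² + Y²)*Y + S = Y*√(S² + Y²) + S = S + Y*√(S² + Y²))
F(7/1, 8) - 18*(-14) = (8 + (7/1)*√(8² + (7/1)²)) - 18*(-14) = (8 + (7*1)*√(64 + (7*1)²)) + 252 = (8 + 7*√(64 + 7²)) + 252 = (8 + 7*√(64 + 49)) + 252 = (8 + 7*√113) + 252 = 260 + 7*√113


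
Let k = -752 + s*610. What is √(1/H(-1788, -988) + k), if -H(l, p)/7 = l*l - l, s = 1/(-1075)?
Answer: I*√4360277644465335867645/2407045830 ≈ 27.433*I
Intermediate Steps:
s = -1/1075 ≈ -0.00093023
H(l, p) = -7*l² + 7*l (H(l, p) = -7*(l*l - l) = -7*(l² - l) = -7*l² + 7*l)
k = -161802/215 (k = -752 - 1/1075*610 = -752 - 122/215 = -161802/215 ≈ -752.57)
√(1/H(-1788, -988) + k) = √(1/(7*(-1788)*(1 - 1*(-1788))) - 161802/215) = √(1/(7*(-1788)*(1 + 1788)) - 161802/215) = √(1/(7*(-1788)*1789) - 161802/215) = √(1/(-22391124) - 161802/215) = √(-1/22391124 - 161802/215) = √(-3622928645663/4814091660) = I*√4360277644465335867645/2407045830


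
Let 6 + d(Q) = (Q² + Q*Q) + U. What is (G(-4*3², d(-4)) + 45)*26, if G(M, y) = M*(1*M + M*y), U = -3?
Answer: 809874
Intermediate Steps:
d(Q) = -9 + 2*Q² (d(Q) = -6 + ((Q² + Q*Q) - 3) = -6 + ((Q² + Q²) - 3) = -6 + (2*Q² - 3) = -6 + (-3 + 2*Q²) = -9 + 2*Q²)
G(M, y) = M*(M + M*y)
(G(-4*3², d(-4)) + 45)*26 = ((-4*3²)²*(1 + (-9 + 2*(-4)²)) + 45)*26 = ((-4*9)²*(1 + (-9 + 2*16)) + 45)*26 = ((-36)²*(1 + (-9 + 32)) + 45)*26 = (1296*(1 + 23) + 45)*26 = (1296*24 + 45)*26 = (31104 + 45)*26 = 31149*26 = 809874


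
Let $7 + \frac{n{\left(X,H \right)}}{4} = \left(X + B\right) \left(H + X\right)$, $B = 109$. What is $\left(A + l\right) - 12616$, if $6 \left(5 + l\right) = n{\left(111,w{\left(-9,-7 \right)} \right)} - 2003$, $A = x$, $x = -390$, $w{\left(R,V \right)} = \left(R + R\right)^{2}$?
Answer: $\frac{100901}{2} \approx 50451.0$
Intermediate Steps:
$w{\left(R,V \right)} = 4 R^{2}$ ($w{\left(R,V \right)} = \left(2 R\right)^{2} = 4 R^{2}$)
$n{\left(X,H \right)} = -28 + 4 \left(109 + X\right) \left(H + X\right)$ ($n{\left(X,H \right)} = -28 + 4 \left(X + 109\right) \left(H + X\right) = -28 + 4 \left(109 + X\right) \left(H + X\right)$)
$A = -390$
$l = \frac{126913}{2}$ ($l = -5 + \frac{\left(-28 + 4 \cdot 111^{2} + 436 \cdot 4 \left(-9\right)^{2} + 436 \cdot 111 + 4 \cdot 4 \left(-9\right)^{2} \cdot 111\right) - 2003}{6} = -5 + \frac{\left(-28 + 4 \cdot 12321 + 436 \cdot 4 \cdot 81 + 48396 + 4 \cdot 4 \cdot 81 \cdot 111\right) - 2003}{6} = -5 + \frac{\left(-28 + 49284 + 436 \cdot 324 + 48396 + 4 \cdot 324 \cdot 111\right) - 2003}{6} = -5 + \frac{\left(-28 + 49284 + 141264 + 48396 + 143856\right) - 2003}{6} = -5 + \frac{382772 - 2003}{6} = -5 + \frac{1}{6} \cdot 380769 = -5 + \frac{126923}{2} = \frac{126913}{2} \approx 63457.0$)
$\left(A + l\right) - 12616 = \left(-390 + \frac{126913}{2}\right) - 12616 = \frac{126133}{2} - 12616 = \frac{100901}{2}$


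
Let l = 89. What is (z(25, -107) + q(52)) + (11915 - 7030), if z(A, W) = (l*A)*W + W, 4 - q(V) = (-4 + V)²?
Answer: -235597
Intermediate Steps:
q(V) = 4 - (-4 + V)²
z(A, W) = W + 89*A*W (z(A, W) = (89*A)*W + W = 89*A*W + W = W + 89*A*W)
(z(25, -107) + q(52)) + (11915 - 7030) = (-107*(1 + 89*25) + (4 - (-4 + 52)²)) + (11915 - 7030) = (-107*(1 + 2225) + (4 - 1*48²)) + 4885 = (-107*2226 + (4 - 1*2304)) + 4885 = (-238182 + (4 - 2304)) + 4885 = (-238182 - 2300) + 4885 = -240482 + 4885 = -235597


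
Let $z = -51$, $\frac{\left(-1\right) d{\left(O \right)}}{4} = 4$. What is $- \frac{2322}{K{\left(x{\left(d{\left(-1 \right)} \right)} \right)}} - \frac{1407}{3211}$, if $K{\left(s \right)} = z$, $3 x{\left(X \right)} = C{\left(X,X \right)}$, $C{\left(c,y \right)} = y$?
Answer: $\frac{2461395}{54587} \approx 45.091$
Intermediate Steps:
$d{\left(O \right)} = -16$ ($d{\left(O \right)} = \left(-4\right) 4 = -16$)
$x{\left(X \right)} = \frac{X}{3}$
$K{\left(s \right)} = -51$
$- \frac{2322}{K{\left(x{\left(d{\left(-1 \right)} \right)} \right)}} - \frac{1407}{3211} = - \frac{2322}{-51} - \frac{1407}{3211} = \left(-2322\right) \left(- \frac{1}{51}\right) - \frac{1407}{3211} = \frac{774}{17} - \frac{1407}{3211} = \frac{2461395}{54587}$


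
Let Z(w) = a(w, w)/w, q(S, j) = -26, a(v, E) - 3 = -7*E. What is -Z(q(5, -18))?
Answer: 185/26 ≈ 7.1154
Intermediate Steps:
a(v, E) = 3 - 7*E
Z(w) = (3 - 7*w)/w
-Z(q(5, -18)) = -(-7 + 3/(-26)) = -(-7 + 3*(-1/26)) = -(-7 - 3/26) = -1*(-185/26) = 185/26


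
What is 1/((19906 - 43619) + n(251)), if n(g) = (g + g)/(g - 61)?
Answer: -95/2252484 ≈ -4.2176e-5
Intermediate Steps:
n(g) = 2*g/(-61 + g) (n(g) = (2*g)/(-61 + g) = 2*g/(-61 + g))
1/((19906 - 43619) + n(251)) = 1/((19906 - 43619) + 2*251/(-61 + 251)) = 1/(-23713 + 2*251/190) = 1/(-23713 + 2*251*(1/190)) = 1/(-23713 + 251/95) = 1/(-2252484/95) = -95/2252484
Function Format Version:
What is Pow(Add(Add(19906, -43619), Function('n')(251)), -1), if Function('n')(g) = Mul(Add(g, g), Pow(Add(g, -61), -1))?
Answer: Rational(-95, 2252484) ≈ -4.2176e-5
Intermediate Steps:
Function('n')(g) = Mul(2, g, Pow(Add(-61, g), -1)) (Function('n')(g) = Mul(Mul(2, g), Pow(Add(-61, g), -1)) = Mul(2, g, Pow(Add(-61, g), -1)))
Pow(Add(Add(19906, -43619), Function('n')(251)), -1) = Pow(Add(Add(19906, -43619), Mul(2, 251, Pow(Add(-61, 251), -1))), -1) = Pow(Add(-23713, Mul(2, 251, Pow(190, -1))), -1) = Pow(Add(-23713, Mul(2, 251, Rational(1, 190))), -1) = Pow(Add(-23713, Rational(251, 95)), -1) = Pow(Rational(-2252484, 95), -1) = Rational(-95, 2252484)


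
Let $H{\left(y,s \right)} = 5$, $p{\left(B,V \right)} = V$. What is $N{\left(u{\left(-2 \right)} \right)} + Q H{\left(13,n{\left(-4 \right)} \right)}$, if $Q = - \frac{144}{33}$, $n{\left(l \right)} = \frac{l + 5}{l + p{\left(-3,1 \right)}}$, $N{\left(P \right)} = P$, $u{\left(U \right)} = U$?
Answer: $- \frac{262}{11} \approx -23.818$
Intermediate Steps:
$n{\left(l \right)} = \frac{5 + l}{1 + l}$ ($n{\left(l \right)} = \frac{l + 5}{l + 1} = \frac{5 + l}{1 + l}$)
$Q = - \frac{48}{11}$ ($Q = \left(-144\right) \frac{1}{33} = - \frac{48}{11} \approx -4.3636$)
$N{\left(u{\left(-2 \right)} \right)} + Q H{\left(13,n{\left(-4 \right)} \right)} = -2 - \frac{240}{11} = - \frac{262}{11}$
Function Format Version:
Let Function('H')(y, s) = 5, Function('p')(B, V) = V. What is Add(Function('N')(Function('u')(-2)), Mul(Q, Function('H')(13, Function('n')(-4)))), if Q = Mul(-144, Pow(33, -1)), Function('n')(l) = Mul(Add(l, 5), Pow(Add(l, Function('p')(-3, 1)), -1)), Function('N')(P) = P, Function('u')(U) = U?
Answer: Rational(-262, 11) ≈ -23.818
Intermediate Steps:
Function('n')(l) = Mul(Pow(Add(1, l), -1), Add(5, l)) (Function('n')(l) = Mul(Add(l, 5), Pow(Add(l, 1), -1)) = Mul(Add(5, l), Pow(Add(1, l), -1)) = Mul(Pow(Add(1, l), -1), Add(5, l)))
Q = Rational(-48, 11) (Q = Mul(-144, Rational(1, 33)) = Rational(-48, 11) ≈ -4.3636)
Add(Function('N')(Function('u')(-2)), Mul(Q, Function('H')(13, Function('n')(-4)))) = Add(-2, Mul(Rational(-48, 11), 5)) = Add(-2, Rational(-240, 11)) = Rational(-262, 11)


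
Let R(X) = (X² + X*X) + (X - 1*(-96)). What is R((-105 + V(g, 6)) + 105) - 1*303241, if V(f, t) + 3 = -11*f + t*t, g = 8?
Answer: -297150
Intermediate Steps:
V(f, t) = -3 + t² - 11*f (V(f, t) = -3 + (-11*f + t*t) = -3 + (-11*f + t²) = -3 + (t² - 11*f) = -3 + t² - 11*f)
R(X) = 96 + X + 2*X² (R(X) = (X² + X²) + (X + 96) = 2*X² + (96 + X) = 96 + X + 2*X²)
R((-105 + V(g, 6)) + 105) - 1*303241 = (96 + ((-105 + (-3 + 6² - 11*8)) + 105) + 2*((-105 + (-3 + 6² - 11*8)) + 105)²) - 1*303241 = (96 + ((-105 + (-3 + 36 - 88)) + 105) + 2*((-105 + (-3 + 36 - 88)) + 105)²) - 303241 = (96 + ((-105 - 55) + 105) + 2*((-105 - 55) + 105)²) - 303241 = (96 + (-160 + 105) + 2*(-160 + 105)²) - 303241 = (96 - 55 + 2*(-55)²) - 303241 = (96 - 55 + 2*3025) - 303241 = (96 - 55 + 6050) - 303241 = 6091 - 303241 = -297150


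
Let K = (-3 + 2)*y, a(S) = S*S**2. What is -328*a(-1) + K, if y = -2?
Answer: 330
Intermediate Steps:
a(S) = S**3
K = 2 (K = (-3 + 2)*(-2) = -1*(-2) = 2)
-328*a(-1) + K = -328*(-1)**3 + 2 = -328*(-1) + 2 = 328 + 2 = 330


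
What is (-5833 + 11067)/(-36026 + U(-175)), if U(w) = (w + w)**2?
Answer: 2617/43237 ≈ 0.060527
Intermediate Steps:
U(w) = 4*w**2 (U(w) = (2*w)**2 = 4*w**2)
(-5833 + 11067)/(-36026 + U(-175)) = (-5833 + 11067)/(-36026 + 4*(-175)**2) = 5234/(-36026 + 4*30625) = 5234/(-36026 + 122500) = 5234/86474 = 5234*(1/86474) = 2617/43237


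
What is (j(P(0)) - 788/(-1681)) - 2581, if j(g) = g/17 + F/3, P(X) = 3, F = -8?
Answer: -221445010/85731 ≈ -2583.0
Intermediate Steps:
j(g) = -8/3 + g/17 (j(g) = g/17 - 8/3 = -8/3 + g/17)
(j(P(0)) - 788/(-1681)) - 2581 = ((-8/3 + (1/17)*3) - 788/(-1681)) - 2581 = ((-8/3 + 3/17) - 788*(-1/1681)) - 2581 = (-127/51 + 788/1681) - 2581 = -173299/85731 - 2581 = -221445010/85731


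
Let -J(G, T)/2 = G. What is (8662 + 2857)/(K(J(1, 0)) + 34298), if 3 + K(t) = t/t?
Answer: 11519/34296 ≈ 0.33587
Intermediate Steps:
J(G, T) = -2*G
K(t) = -2 (K(t) = -3 + t/t = -3 + 1 = -2)
(8662 + 2857)/(K(J(1, 0)) + 34298) = (8662 + 2857)/(-2 + 34298) = 11519/34296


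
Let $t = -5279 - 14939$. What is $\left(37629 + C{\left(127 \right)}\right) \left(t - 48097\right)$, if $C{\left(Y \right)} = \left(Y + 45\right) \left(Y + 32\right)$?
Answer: $-4438903755$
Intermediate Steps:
$C{\left(Y \right)} = \left(32 + Y\right) \left(45 + Y\right)$ ($C{\left(Y \right)} = \left(45 + Y\right) \left(32 + Y\right) = \left(32 + Y\right) \left(45 + Y\right)$)
$t = -20218$
$\left(37629 + C{\left(127 \right)}\right) \left(t - 48097\right) = \left(37629 + \left(1440 + 127^{2} + 77 \cdot 127\right)\right) \left(-20218 - 48097\right) = \left(37629 + \left(1440 + 16129 + 9779\right)\right) \left(-68315\right) = \left(37629 + 27348\right) \left(-68315\right) = 64977 \left(-68315\right) = -4438903755$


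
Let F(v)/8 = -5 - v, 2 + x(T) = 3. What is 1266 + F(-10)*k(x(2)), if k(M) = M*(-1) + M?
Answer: 1266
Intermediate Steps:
x(T) = 1 (x(T) = -2 + 3 = 1)
k(M) = 0 (k(M) = -M + M = 0)
F(v) = -40 - 8*v (F(v) = 8*(-5 - v) = -40 - 8*v)
1266 + F(-10)*k(x(2)) = 1266 + (-40 - 8*(-10))*0 = 1266 + (-40 + 80)*0 = 1266 + 40*0 = 1266 + 0 = 1266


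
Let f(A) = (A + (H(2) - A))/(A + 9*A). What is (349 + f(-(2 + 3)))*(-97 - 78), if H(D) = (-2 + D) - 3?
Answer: -122171/2 ≈ -61086.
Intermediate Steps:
H(D) = -5 + D
f(A) = -3/(10*A) (f(A) = (A + ((-5 + 2) - A))/(A + 9*A) = (A + (-3 - A))/((10*A)) = -3/(10*A))
(349 + f(-(2 + 3)))*(-97 - 78) = (349 - 3*(-1/(2 + 3))/10)*(-97 - 78) = (349 - 3/(10*((-1*5))))*(-175) = (349 - 3/10/(-5))*(-175) = (349 - 3/10*(-1/5))*(-175) = (349 + 3/50)*(-175) = (17453/50)*(-175) = -122171/2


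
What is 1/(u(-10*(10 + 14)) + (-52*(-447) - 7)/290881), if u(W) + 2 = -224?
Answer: -290881/65715869 ≈ -0.0044263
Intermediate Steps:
u(W) = -226 (u(W) = -2 - 224 = -226)
1/(u(-10*(10 + 14)) + (-52*(-447) - 7)/290881) = 1/(-226 + (-52*(-447) - 7)/290881) = 1/(-226 + (23244 - 7)*(1/290881)) = 1/(-226 + 23237*(1/290881)) = 1/(-226 + 23237/290881) = 1/(-65715869/290881) = -290881/65715869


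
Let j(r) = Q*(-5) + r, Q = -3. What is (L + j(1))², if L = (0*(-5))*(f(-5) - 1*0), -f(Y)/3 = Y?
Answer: 256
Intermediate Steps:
f(Y) = -3*Y
j(r) = 15 + r (j(r) = -3*(-5) + r = 15 + r)
L = 0 (L = (0*(-5))*(-3*(-5) - 1*0) = 0*(15 + 0) = 0*15 = 0)
(L + j(1))² = (0 + (15 + 1))² = (0 + 16)² = 16² = 256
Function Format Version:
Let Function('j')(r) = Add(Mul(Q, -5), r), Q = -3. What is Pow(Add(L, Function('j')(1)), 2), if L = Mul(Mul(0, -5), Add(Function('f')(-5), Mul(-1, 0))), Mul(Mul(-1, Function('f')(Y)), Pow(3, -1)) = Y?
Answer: 256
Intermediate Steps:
Function('f')(Y) = Mul(-3, Y)
Function('j')(r) = Add(15, r) (Function('j')(r) = Add(Mul(-3, -5), r) = Add(15, r))
L = 0 (L = Mul(Mul(0, -5), Add(Mul(-3, -5), Mul(-1, 0))) = Mul(0, Add(15, 0)) = Mul(0, 15) = 0)
Pow(Add(L, Function('j')(1)), 2) = Pow(Add(0, Add(15, 1)), 2) = Pow(Add(0, 16), 2) = Pow(16, 2) = 256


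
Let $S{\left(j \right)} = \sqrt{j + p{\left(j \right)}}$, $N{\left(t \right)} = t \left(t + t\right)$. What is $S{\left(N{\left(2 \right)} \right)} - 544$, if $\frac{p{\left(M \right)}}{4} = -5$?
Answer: $-544 + 2 i \sqrt{3} \approx -544.0 + 3.4641 i$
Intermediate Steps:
$N{\left(t \right)} = 2 t^{2}$ ($N{\left(t \right)} = t 2 t = 2 t^{2}$)
$p{\left(M \right)} = -20$ ($p{\left(M \right)} = 4 \left(-5\right) = -20$)
$S{\left(j \right)} = \sqrt{-20 + j}$ ($S{\left(j \right)} = \sqrt{j - 20} = \sqrt{-20 + j}$)
$S{\left(N{\left(2 \right)} \right)} - 544 = \sqrt{-20 + 2 \cdot 2^{2}} - 544 = \sqrt{-20 + 2 \cdot 4} - 544 = \sqrt{-20 + 8} - 544 = \sqrt{-12} - 544 = 2 i \sqrt{3} - 544 = -544 + 2 i \sqrt{3}$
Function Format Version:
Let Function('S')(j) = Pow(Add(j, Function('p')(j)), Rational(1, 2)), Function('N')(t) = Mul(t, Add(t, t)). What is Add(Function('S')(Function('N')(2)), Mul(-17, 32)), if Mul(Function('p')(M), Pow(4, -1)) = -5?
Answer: Add(-544, Mul(2, I, Pow(3, Rational(1, 2)))) ≈ Add(-544.00, Mul(3.4641, I))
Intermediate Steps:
Function('N')(t) = Mul(2, Pow(t, 2)) (Function('N')(t) = Mul(t, Mul(2, t)) = Mul(2, Pow(t, 2)))
Function('p')(M) = -20 (Function('p')(M) = Mul(4, -5) = -20)
Function('S')(j) = Pow(Add(-20, j), Rational(1, 2)) (Function('S')(j) = Pow(Add(j, -20), Rational(1, 2)) = Pow(Add(-20, j), Rational(1, 2)))
Add(Function('S')(Function('N')(2)), Mul(-17, 32)) = Add(Pow(Add(-20, Mul(2, Pow(2, 2))), Rational(1, 2)), Mul(-17, 32)) = Add(Pow(Add(-20, Mul(2, 4)), Rational(1, 2)), -544) = Add(Pow(Add(-20, 8), Rational(1, 2)), -544) = Add(Pow(-12, Rational(1, 2)), -544) = Add(Mul(2, I, Pow(3, Rational(1, 2))), -544) = Add(-544, Mul(2, I, Pow(3, Rational(1, 2))))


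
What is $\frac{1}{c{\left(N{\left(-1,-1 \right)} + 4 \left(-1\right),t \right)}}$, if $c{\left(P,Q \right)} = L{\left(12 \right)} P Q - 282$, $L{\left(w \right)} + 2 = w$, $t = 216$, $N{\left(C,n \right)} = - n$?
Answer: $- \frac{1}{6762} \approx -0.00014789$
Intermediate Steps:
$L{\left(w \right)} = -2 + w$
$c{\left(P,Q \right)} = -282 + 10 P Q$ ($c{\left(P,Q \right)} = \left(-2 + 12\right) P Q - 282 = 10 P Q - 282 = -282 + 10 P Q$)
$\frac{1}{c{\left(N{\left(-1,-1 \right)} + 4 \left(-1\right),t \right)}} = \frac{1}{-282 + 10 \left(\left(-1\right) \left(-1\right) + 4 \left(-1\right)\right) 216} = \frac{1}{-282 + 10 \left(1 - 4\right) 216} = \frac{1}{-282 + 10 \left(-3\right) 216} = \frac{1}{-282 - 6480} = \frac{1}{-6762} = - \frac{1}{6762}$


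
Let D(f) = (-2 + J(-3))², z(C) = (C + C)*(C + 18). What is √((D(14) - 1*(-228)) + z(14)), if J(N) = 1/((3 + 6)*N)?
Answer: √822421/27 ≈ 33.588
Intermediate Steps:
z(C) = 2*C*(18 + C) (z(C) = (2*C)*(18 + C) = 2*C*(18 + C))
J(N) = 1/(9*N)
D(f) = 3025/729 (D(f) = (-2 + (⅑)/(-3))² = (-2 + (⅑)*(-⅓))² = (-2 - 1/27)² = (-55/27)² = 3025/729)
√((D(14) - 1*(-228)) + z(14)) = √((3025/729 - 1*(-228)) + 2*14*(18 + 14)) = √((3025/729 + 228) + 2*14*32) = √(169237/729 + 896) = √(822421/729) = √822421/27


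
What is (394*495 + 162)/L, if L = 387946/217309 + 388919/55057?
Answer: 778450525268232/35291580631 ≈ 22058.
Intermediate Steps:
L = 105874741893/11964381613 (L = 387946*(1/217309) + 388919*(1/55057) = 387946/217309 + 388919/55057 = 105874741893/11964381613 ≈ 8.8492)
(394*495 + 162)/L = (394*495 + 162)/(105874741893/11964381613) = (195030 + 162)*(11964381613/105874741893) = 195192*(11964381613/105874741893) = 778450525268232/35291580631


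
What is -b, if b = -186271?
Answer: 186271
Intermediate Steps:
-b = -1*(-186271) = 186271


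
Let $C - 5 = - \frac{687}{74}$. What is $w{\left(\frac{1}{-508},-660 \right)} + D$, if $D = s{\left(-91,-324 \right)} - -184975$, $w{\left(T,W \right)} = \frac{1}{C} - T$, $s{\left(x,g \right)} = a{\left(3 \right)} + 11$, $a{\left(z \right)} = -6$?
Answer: $\frac{29788402005}{161036} \approx 1.8498 \cdot 10^{5}$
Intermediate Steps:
$C = - \frac{317}{74}$ ($C = 5 - \frac{687}{74} = - \frac{317}{74} \approx -4.2838$)
$s{\left(x,g \right)} = 5$ ($s{\left(x,g \right)} = -6 + 11 = 5$)
$w{\left(T,W \right)} = - \frac{74}{317} - T$ ($w{\left(T,W \right)} = \frac{1}{- \frac{317}{74}} - T = - \frac{74}{317} - T$)
$D = 184980$ ($D = 5 - -184975 = 5 + 184975 = 184980$)
$w{\left(\frac{1}{-508},-660 \right)} + D = \left(- \frac{74}{317} - \frac{1}{-508}\right) + 184980 = \left(- \frac{74}{317} - - \frac{1}{508}\right) + 184980 = \left(- \frac{74}{317} + \frac{1}{508}\right) + 184980 = - \frac{37275}{161036} + 184980 = \frac{29788402005}{161036}$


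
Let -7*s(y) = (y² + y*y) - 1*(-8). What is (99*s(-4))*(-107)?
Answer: 423720/7 ≈ 60531.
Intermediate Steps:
s(y) = -8/7 - 2*y²/7 (s(y) = -((y² + y*y) - 1*(-8))/7 = -((y² + y²) + 8)/7 = -(2*y² + 8)/7 = -(8 + 2*y²)/7 = -8/7 - 2*y²/7)
(99*s(-4))*(-107) = (99*(-8/7 - 2/7*(-4)²))*(-107) = (99*(-8/7 - 2/7*16))*(-107) = (99*(-8/7 - 32/7))*(-107) = (99*(-40/7))*(-107) = -3960/7*(-107) = 423720/7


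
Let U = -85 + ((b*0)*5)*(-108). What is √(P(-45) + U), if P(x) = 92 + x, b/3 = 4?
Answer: I*√38 ≈ 6.1644*I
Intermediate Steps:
b = 12 (b = 3*4 = 12)
U = -85 (U = -85 + ((12*0)*5)*(-108) = -85 + (0*5)*(-108) = -85 + 0*(-108) = -85 + 0 = -85)
√(P(-45) + U) = √((92 - 45) - 85) = √(47 - 85) = √(-38) = I*√38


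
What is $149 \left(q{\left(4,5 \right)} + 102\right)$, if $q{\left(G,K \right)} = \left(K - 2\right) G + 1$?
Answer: $17135$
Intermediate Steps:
$q{\left(G,K \right)} = 1 + G \left(-2 + K\right)$ ($q{\left(G,K \right)} = \left(-2 + K\right) G + 1 = G \left(-2 + K\right) + 1 = 1 + G \left(-2 + K\right)$)
$149 \left(q{\left(4,5 \right)} + 102\right) = 149 \left(\left(1 - 8 + 4 \cdot 5\right) + 102\right) = 149 \left(\left(1 - 8 + 20\right) + 102\right) = 149 \left(13 + 102\right) = 149 \cdot 115 = 17135$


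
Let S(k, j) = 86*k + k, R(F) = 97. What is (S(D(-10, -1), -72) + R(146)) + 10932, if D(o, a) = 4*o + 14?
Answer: 8767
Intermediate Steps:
D(o, a) = 14 + 4*o
S(k, j) = 87*k
(S(D(-10, -1), -72) + R(146)) + 10932 = (87*(14 + 4*(-10)) + 97) + 10932 = (87*(14 - 40) + 97) + 10932 = (87*(-26) + 97) + 10932 = (-2262 + 97) + 10932 = -2165 + 10932 = 8767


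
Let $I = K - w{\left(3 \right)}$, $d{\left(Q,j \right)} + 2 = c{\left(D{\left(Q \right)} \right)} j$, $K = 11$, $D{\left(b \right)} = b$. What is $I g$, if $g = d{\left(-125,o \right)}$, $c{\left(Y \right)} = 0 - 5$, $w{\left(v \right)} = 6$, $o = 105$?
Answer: $-2635$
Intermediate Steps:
$c{\left(Y \right)} = -5$ ($c{\left(Y \right)} = 0 - 5 = -5$)
$d{\left(Q,j \right)} = -2 - 5 j$
$g = -527$ ($g = -2 - 525 = -527$)
$I = 5$ ($I = 11 - 6 = 5$)
$I g = 5 \left(-527\right) = -2635$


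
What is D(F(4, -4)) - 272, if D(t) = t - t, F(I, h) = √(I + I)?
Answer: -272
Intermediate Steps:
F(I, h) = √2*√I (F(I, h) = √(2*I) = √2*√I)
D(t) = 0
D(F(4, -4)) - 272 = 0 - 272 = -272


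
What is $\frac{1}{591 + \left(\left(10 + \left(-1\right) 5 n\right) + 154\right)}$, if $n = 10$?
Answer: $\frac{1}{705} \approx 0.0014184$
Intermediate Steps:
$\frac{1}{591 + \left(\left(10 + \left(-1\right) 5 n\right) + 154\right)} = \frac{1}{591 + \left(\left(10 + \left(-1\right) 5 \cdot 10\right) + 154\right)} = \frac{1}{591 + \left(\left(10 - 50\right) + 154\right)} = \frac{1}{591 + \left(-40 + 154\right)} = \frac{1}{591 + 114} = \frac{1}{705}$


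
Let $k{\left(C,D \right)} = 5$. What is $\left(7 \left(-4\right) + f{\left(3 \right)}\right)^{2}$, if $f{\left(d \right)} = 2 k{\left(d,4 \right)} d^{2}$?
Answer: $3844$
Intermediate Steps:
$f{\left(d \right)} = 10 d^{2}$ ($f{\left(d \right)} = 2 \cdot 5 d^{2} = 10 d^{2}$)
$\left(7 \left(-4\right) + f{\left(3 \right)}\right)^{2} = \left(7 \left(-4\right) + 10 \cdot 3^{2}\right)^{2} = \left(-28 + 10 \cdot 9\right)^{2} = \left(-28 + 90\right)^{2} = 62^{2} = 3844$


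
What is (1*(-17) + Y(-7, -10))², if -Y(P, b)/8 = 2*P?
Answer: 9025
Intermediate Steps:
Y(P, b) = -16*P
(1*(-17) + Y(-7, -10))² = (1*(-17) - 16*(-7))² = (-17 + 112)² = 95² = 9025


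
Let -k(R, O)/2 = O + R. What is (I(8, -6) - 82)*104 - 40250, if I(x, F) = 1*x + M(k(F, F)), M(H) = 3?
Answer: -47634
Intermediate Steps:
k(R, O) = -2*O - 2*R (k(R, O) = -2*(O + R) = -2*O - 2*R)
I(x, F) = 3 + x (I(x, F) = 1*x + 3 = x + 3 = 3 + x)
(I(8, -6) - 82)*104 - 40250 = ((3 + 8) - 82)*104 - 40250 = (11 - 82)*104 - 40250 = -71*104 - 40250 = -7384 - 40250 = -47634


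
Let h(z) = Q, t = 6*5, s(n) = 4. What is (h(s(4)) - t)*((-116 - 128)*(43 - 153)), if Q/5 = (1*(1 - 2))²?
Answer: -671000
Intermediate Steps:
t = 30
Q = 5 (Q = 5*(1*(1 - 2))² = 5*(1*(-1))² = 5*(-1)² = 5*1 = 5)
h(z) = 5
(h(s(4)) - t)*((-116 - 128)*(43 - 153)) = (5 - 1*30)*((-116 - 128)*(43 - 153)) = (5 - 30)*(-244*(-110)) = -25*26840 = -671000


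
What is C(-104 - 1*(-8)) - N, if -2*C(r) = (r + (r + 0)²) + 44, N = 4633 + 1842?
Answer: -11057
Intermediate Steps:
N = 6475
C(r) = -22 - r/2 - r²/2 (C(r) = -((r + (r + 0)²) + 44)/2 = -((r + r²) + 44)/2 = -(44 + r + r²)/2 = -22 - r/2 - r²/2)
C(-104 - 1*(-8)) - N = (-22 - (-104 - 1*(-8))/2 - (-104 - 1*(-8))²/2) - 1*6475 = (-22 - (-104 + 8)/2 - (-104 + 8)²/2) - 6475 = (-22 - ½*(-96) - ½*(-96)²) - 6475 = (-22 + 48 - ½*9216) - 6475 = (-22 + 48 - 4608) - 6475 = -4582 - 6475 = -11057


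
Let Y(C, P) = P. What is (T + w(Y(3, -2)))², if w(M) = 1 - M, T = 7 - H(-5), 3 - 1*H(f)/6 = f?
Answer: 1444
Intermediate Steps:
H(f) = 18 - 6*f
T = -41 (T = 7 - (18 - 6*(-5)) = 7 - (18 + 30) = 7 - 1*48 = 7 - 48 = -41)
(T + w(Y(3, -2)))² = (-41 + (1 - 1*(-2)))² = (-41 + (1 + 2))² = (-41 + 3)² = (-38)² = 1444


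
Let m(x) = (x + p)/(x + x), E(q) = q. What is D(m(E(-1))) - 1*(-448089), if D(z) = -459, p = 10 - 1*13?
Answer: 447630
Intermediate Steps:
p = -3 (p = 10 - 13 = -3)
m(x) = (-3 + x)/(2*x) (m(x) = (x - 3)/(x + x) = (-3 + x)/((2*x)) = (-3 + x)*(1/(2*x)) = (-3 + x)/(2*x))
D(m(E(-1))) - 1*(-448089) = -459 - 1*(-448089) = -459 + 448089 = 447630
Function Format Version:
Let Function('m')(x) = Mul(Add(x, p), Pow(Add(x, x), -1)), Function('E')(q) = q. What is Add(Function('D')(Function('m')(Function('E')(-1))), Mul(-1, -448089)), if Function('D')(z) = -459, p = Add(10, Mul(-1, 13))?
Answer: 447630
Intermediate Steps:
p = -3 (p = Add(10, -13) = -3)
Function('m')(x) = Mul(Rational(1, 2), Pow(x, -1), Add(-3, x)) (Function('m')(x) = Mul(Add(x, -3), Pow(Add(x, x), -1)) = Mul(Add(-3, x), Pow(Mul(2, x), -1)) = Mul(Add(-3, x), Mul(Rational(1, 2), Pow(x, -1))) = Mul(Rational(1, 2), Pow(x, -1), Add(-3, x)))
Add(Function('D')(Function('m')(Function('E')(-1))), Mul(-1, -448089)) = Add(-459, Mul(-1, -448089)) = Add(-459, 448089) = 447630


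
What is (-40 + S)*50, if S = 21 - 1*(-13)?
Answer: -300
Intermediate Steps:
S = 34 (S = 21 + 13 = 34)
(-40 + S)*50 = (-40 + 34)*50 = -6*50 = -300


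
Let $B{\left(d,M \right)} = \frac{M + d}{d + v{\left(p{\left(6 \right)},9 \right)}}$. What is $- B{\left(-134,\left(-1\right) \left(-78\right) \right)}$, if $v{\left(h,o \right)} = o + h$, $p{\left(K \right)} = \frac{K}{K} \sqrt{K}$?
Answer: $- \frac{7000}{15619} - \frac{56 \sqrt{6}}{15619} \approx -0.45695$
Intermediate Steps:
$p{\left(K \right)} = \sqrt{K}$ ($p{\left(K \right)} = 1 \sqrt{K} = \sqrt{K}$)
$v{\left(h,o \right)} = h + o$
$B{\left(d,M \right)} = \frac{M + d}{9 + d + \sqrt{6}}$ ($B{\left(d,M \right)} = \frac{M + d}{d + \left(\sqrt{6} + 9\right)} = \frac{M + d}{d + \left(9 + \sqrt{6}\right)} = \frac{M + d}{9 + d + \sqrt{6}}$)
$- B{\left(-134,\left(-1\right) \left(-78\right) \right)} = - \frac{\left(-1\right) \left(-78\right) - 134}{9 - 134 + \sqrt{6}} = - \frac{78 - 134}{-125 + \sqrt{6}} = - \frac{-56}{-125 + \sqrt{6}} = \frac{56}{-125 + \sqrt{6}}$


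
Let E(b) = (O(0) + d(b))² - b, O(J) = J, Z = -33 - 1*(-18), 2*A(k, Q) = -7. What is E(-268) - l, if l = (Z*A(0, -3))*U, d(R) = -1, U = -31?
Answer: 3793/2 ≈ 1896.5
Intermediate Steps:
A(k, Q) = -7/2 (A(k, Q) = (½)*(-7) = -7/2)
Z = -15 (Z = -33 + 18 = -15)
l = -3255/2 (l = -15*(-7/2)*(-31) = (105/2)*(-31) = -3255/2 ≈ -1627.5)
E(b) = 1 - b (E(b) = (0 - 1)² - b = (-1)² - b = 1 - b)
E(-268) - l = (1 - 1*(-268)) - 1*(-3255/2) = (1 + 268) + 3255/2 = 269 + 3255/2 = 3793/2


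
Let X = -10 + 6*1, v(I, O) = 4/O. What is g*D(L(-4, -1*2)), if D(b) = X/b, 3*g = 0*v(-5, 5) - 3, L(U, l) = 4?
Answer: 1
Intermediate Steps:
g = -1 (g = (0*(4/5) - 3)/3 = (0 - 3)/3 = (1/3)*(-3) = -1)
X = -4 (X = -10 + 6 = -4)
D(b) = -4/b
g*D(L(-4, -1*2)) = -(-4)/4 = -1*(-1) = 1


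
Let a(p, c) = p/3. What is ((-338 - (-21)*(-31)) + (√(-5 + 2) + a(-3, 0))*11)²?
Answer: 999637 - 22000*I*√3 ≈ 9.9964e+5 - 38105.0*I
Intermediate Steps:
a(p, c) = p/3 (a(p, c) = p*(⅓) = p/3)
((-338 - (-21)*(-31)) + (√(-5 + 2) + a(-3, 0))*11)² = ((-338 - (-21)*(-31)) + (√(-5 + 2) + (⅓)*(-3))*11)² = ((-338 - 1*651) + (√(-3) - 1)*11)² = ((-338 - 651) + (I*√3 - 1)*11)² = (-989 + (-1 + I*√3)*11)² = (-989 + (-11 + 11*I*√3))² = (-1000 + 11*I*√3)²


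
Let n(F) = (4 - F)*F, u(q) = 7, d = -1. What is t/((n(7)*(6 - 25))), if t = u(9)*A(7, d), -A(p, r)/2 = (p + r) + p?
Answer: -26/57 ≈ -0.45614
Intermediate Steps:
A(p, r) = -4*p - 2*r (A(p, r) = -2*((p + r) + p) = -2*(r + 2*p) = -4*p - 2*r)
n(F) = F*(4 - F)
t = -182 (t = 7*(-4*7 - 2*(-1)) = 7*(-28 + 2) = 7*(-26) = -182)
t/((n(7)*(6 - 25))) = -182*1/(7*(4 - 1*7)*(6 - 25)) = -182*(-1/(133*(4 - 7))) = -182/((7*(-3))*(-19)) = -182/((-21*(-19))) = -182/399 = -182*1/399 = -26/57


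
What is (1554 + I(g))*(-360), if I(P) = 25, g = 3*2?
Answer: -568440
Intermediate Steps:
g = 6
(1554 + I(g))*(-360) = (1554 + 25)*(-360) = 1579*(-360) = -568440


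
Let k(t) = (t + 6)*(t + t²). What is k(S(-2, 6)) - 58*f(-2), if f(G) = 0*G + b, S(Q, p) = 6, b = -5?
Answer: 794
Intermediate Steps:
k(t) = (6 + t)*(t + t²)
f(G) = -5 (f(G) = 0*G - 5 = 0 - 5 = -5)
k(S(-2, 6)) - 58*f(-2) = 6*(6 + 6² + 7*6) - 58*(-5) = 6*(6 + 36 + 42) + 290 = 6*84 + 290 = 504 + 290 = 794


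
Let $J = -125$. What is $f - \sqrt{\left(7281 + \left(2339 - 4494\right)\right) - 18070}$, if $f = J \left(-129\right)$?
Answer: $16125 - 4 i \sqrt{809} \approx 16125.0 - 113.77 i$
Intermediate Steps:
$f = 16125$ ($f = \left(-125\right) \left(-129\right) = 16125$)
$f - \sqrt{\left(7281 + \left(2339 - 4494\right)\right) - 18070} = 16125 - \sqrt{\left(7281 + \left(2339 - 4494\right)\right) - 18070} = 16125 - \sqrt{\left(7281 - 2155\right) - 18070} = 16125 - \sqrt{5126 - 18070} = 16125 - \sqrt{-12944} = 16125 - 4 i \sqrt{809}$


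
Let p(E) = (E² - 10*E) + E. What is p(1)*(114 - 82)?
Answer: -256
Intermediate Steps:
p(E) = E² - 9*E
p(1)*(114 - 82) = (1*(-9 + 1))*(114 - 82) = (1*(-8))*32 = -8*32 = -256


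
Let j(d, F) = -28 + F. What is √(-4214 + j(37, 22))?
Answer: 2*I*√1055 ≈ 64.962*I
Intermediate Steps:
√(-4214 + j(37, 22)) = √(-4214 + (-28 + 22)) = √(-4214 - 6) = √(-4220) = 2*I*√1055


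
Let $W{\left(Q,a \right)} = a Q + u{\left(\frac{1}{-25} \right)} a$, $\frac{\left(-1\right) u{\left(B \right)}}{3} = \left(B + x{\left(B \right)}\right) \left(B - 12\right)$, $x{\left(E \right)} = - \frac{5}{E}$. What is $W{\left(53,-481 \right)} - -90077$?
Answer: $- \frac{1316522532}{625} \approx -2.1064 \cdot 10^{6}$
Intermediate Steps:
$u{\left(B \right)} = - 3 \left(-12 + B\right) \left(B - \frac{5}{B}\right)$ ($u{\left(B \right)} = - 3 \left(B - \frac{5}{B}\right) \left(B - 12\right) = - 3 \left(B - \frac{5}{B}\right) \left(-12 + B\right) = - 3 \left(-12 + B\right) \left(B - \frac{5}{B}\right)$)
$W{\left(Q,a \right)} = \frac{2820972 a}{625} + Q a$ ($W{\left(Q,a \right)} = a Q + \left(15 - \frac{180}{\frac{1}{-25}} - 3 \left(\frac{1}{-25}\right)^{2} + \frac{36}{-25}\right) a = Q a + \left(15 - \frac{180}{- \frac{1}{25}} - 3 \left(- \frac{1}{25}\right)^{2} + 36 \left(- \frac{1}{25}\right)\right) a = Q a + \left(15 - -4500 - \frac{3}{625} - \frac{36}{25}\right) a = Q a + \left(15 + 4500 - \frac{3}{625} - \frac{36}{25}\right) a = Q a + \frac{2820972 a}{625} = \frac{2820972 a}{625} + Q a$)
$W{\left(53,-481 \right)} - -90077 = \frac{1}{625} \left(-481\right) \left(2820972 + 625 \cdot 53\right) - -90077 = \frac{1}{625} \left(-481\right) \left(2820972 + 33125\right) + 90077 = \frac{1}{625} \left(-481\right) 2854097 + 90077 = - \frac{1372820657}{625} + 90077 = - \frac{1316522532}{625}$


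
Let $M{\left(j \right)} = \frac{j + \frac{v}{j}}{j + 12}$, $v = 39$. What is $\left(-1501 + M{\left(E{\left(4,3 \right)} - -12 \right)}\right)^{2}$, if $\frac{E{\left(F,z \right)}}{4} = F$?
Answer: $\frac{2823398008209}{1254400} \approx 2.2508 \cdot 10^{6}$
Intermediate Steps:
$E{\left(F,z \right)} = 4 F$
$M{\left(j \right)} = \frac{j + \frac{39}{j}}{12 + j}$ ($M{\left(j \right)} = \frac{j + \frac{39}{j}}{j + 12} = \frac{j + \frac{39}{j}}{12 + j}$)
$\left(-1501 + M{\left(E{\left(4,3 \right)} - -12 \right)}\right)^{2} = \left(-1501 + \frac{39 + \left(4 \cdot 4 - -12\right)^{2}}{\left(4 \cdot 4 - -12\right) \left(12 + \left(4 \cdot 4 - -12\right)\right)}\right)^{2} = \left(-1501 + \frac{39 + \left(16 + 12\right)^{2}}{\left(16 + 12\right) \left(12 + \left(16 + 12\right)\right)}\right)^{2} = \left(-1501 + \frac{39 + 28^{2}}{28 \left(12 + 28\right)}\right)^{2} = \left(-1501 + \frac{39 + 784}{28 \cdot 40}\right)^{2} = \left(-1501 + \frac{1}{28} \cdot \frac{1}{40} \cdot 823\right)^{2} = \left(-1501 + \frac{823}{1120}\right)^{2} = \left(- \frac{1680297}{1120}\right)^{2} = \frac{2823398008209}{1254400}$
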